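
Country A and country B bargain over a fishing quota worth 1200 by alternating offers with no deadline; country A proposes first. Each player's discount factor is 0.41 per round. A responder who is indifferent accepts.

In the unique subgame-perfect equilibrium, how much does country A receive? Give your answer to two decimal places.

Let x be country A's share when country A proposes and y be country B's share when country B proposes.
Country B accepts iff offered ≥ 0.41·y, so x = 1200 − 0.41y. Symmetrically y = 1200 − 0.41x.
Substituting: x = 1200 − 0.41(1200 − 0.41x), giving x(1 − 0.41·0.41) = 1200(1 − 0.41).
So x = 1200 × 0.59 / 0.8319 ≈ 851.0638, and country B receives 1200 − x ≈ 348.9362.

851.06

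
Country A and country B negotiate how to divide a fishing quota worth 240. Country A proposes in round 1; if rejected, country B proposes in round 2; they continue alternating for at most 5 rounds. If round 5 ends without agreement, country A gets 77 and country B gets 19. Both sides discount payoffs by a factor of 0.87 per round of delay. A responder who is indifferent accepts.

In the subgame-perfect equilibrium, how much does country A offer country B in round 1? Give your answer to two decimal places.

58.57

Solve by backward induction from round 5.
Round 5 (country A proposes): country B gets 19 if talks fail, so country A offers 19 and keeps 221.
Round 4 (country B proposes): country A can get 221 next round, worth 0.87 × 221 = 192.27 now. Country B offers 192.27 and keeps 240 − 192.27 = 47.73.
Round 3 (country A proposes): country B can get 47.73 next round, worth 0.87 × 47.73 = 41.5251 now, so country A offers 41.5251, keeping 198.4749.
Round 2 (country B proposes): country A can get 198.4749 next round, worth 0.87 × 198.4749 = 172.673163 now. Country B offers 172.673163 and keeps 240 − 172.673163 = 67.326837.
Round 1 (country A proposes): country B can get 67.326837 next round, worth 0.87 × 67.326837 = 58.57434819 now. Country A offers 58.57434819 and keeps 240 − 58.57434819 = 181.42565181.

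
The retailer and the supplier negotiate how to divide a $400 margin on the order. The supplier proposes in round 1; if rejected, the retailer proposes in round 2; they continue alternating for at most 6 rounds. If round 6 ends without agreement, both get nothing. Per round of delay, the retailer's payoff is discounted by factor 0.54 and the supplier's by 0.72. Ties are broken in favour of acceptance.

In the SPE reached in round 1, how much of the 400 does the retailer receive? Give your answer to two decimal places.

Round 6 (the retailer proposes): the supplier will accept anything ≥ 0, so the retailer offers 0 and keeps 400.
Round 5 (the supplier proposes): the retailer can get 400 next round, worth 0.54 × 400 = 216 now. The supplier offers 216 and keeps 400 − 216 = 184.
Round 4 (the retailer proposes): the supplier can get 184 next round, worth 0.72 × 184 = 132.48 now. The retailer offers 132.48 and keeps 400 − 132.48 = 267.52.
Round 3 (the supplier proposes): the retailer can get 267.52 next round, worth 0.54 × 267.52 = 144.4608 now; the supplier offers that and keeps 255.5392.
Round 2 (the retailer proposes): the supplier can get 255.5392 next round, worth 0.72 × 255.5392 = 183.988224 now; the retailer offers that and keeps 216.011776.
Round 1 (the supplier proposes): the retailer can get 216.011776 next round, worth 0.54 × 216.011776 = 116.64635904 now; the supplier offers that and keeps 283.35364096.

116.65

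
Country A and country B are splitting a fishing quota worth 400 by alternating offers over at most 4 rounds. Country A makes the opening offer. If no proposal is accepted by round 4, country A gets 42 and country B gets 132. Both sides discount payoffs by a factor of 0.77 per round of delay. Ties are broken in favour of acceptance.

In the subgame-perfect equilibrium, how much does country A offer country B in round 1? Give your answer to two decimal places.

Round 4 (country B proposes): country A gets 42 if talks fail, so country B offers 42 and keeps 358.
Round 3 (country A proposes): country B can get 358 next round, worth 0.77 × 358 = 275.66 now, so country A offers 275.66, keeping 124.34.
Round 2 (country B proposes): country A can get 124.34 next round, worth 0.77 × 124.34 = 95.7418 now, so country B offers 95.7418, keeping 304.2582.
Round 1 (country A proposes): country B can get 304.2582 next round, worth 0.77 × 304.2582 = 234.278814 now; country A offers that and keeps 165.721186.

234.28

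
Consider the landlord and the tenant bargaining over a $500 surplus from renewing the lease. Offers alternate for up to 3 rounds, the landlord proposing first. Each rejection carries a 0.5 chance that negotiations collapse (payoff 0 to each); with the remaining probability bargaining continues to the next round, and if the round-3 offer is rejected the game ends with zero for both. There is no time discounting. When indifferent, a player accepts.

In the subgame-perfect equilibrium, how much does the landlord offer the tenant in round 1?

Round 3 (the landlord proposes): the tenant will accept anything ≥ 0, so the landlord offers 0 and keeps 500.
Round 2 (the tenant proposes): rejecting gives the landlord an expected 0.5 × 500 = 250; the tenant offers that and keeps 250.
Round 1 (the landlord proposes): rejecting gives the tenant an expected 0.5 × 250 = 125. The landlord offers 125 and keeps 500 − 125 = 375.

125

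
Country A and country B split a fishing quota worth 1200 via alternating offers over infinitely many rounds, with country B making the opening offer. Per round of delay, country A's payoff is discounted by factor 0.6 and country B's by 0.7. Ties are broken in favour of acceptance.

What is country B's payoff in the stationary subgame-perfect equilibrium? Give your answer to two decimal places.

827.59

Let x be country B's share when country B proposes and y be country A's share when country A proposes.
Country A accepts iff offered ≥ 0.6·y, so x = 1200 − 0.6y. Symmetrically y = 1200 − 0.7x.
Substituting: x = 1200 − 0.6(1200 − 0.7x), giving x(1 − 0.7·0.6) = 1200(1 − 0.6).
So x = 1200 × 0.4 / 0.58 ≈ 827.5862, and country A receives 1200 − x ≈ 372.4138.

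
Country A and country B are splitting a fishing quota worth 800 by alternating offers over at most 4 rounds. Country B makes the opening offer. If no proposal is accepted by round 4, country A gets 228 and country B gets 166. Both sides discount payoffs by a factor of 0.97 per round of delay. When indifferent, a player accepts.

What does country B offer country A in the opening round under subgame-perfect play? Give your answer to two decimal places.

601.91

Work backward from the last round.
Round 4 (country A proposes): country B gets 166 if talks fail, so country A offers 166 and keeps 634.
Round 3 (country B proposes): country A can get 634 next round, worth 0.97 × 634 = 614.98 now. Country B offers 614.98 and keeps 800 − 614.98 = 185.02.
Round 2 (country A proposes): country B can get 185.02 next round, worth 0.97 × 185.02 = 179.4694 now, so country A offers 179.4694, keeping 620.5306.
Round 1 (country B proposes): country A can get 620.5306 next round, worth 0.97 × 620.5306 = 601.914682 now, so country B offers 601.914682, keeping 198.085318.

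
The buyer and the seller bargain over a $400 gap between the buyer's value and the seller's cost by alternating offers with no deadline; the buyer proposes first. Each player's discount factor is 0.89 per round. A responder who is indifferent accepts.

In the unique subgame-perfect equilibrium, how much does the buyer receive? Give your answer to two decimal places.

When the buyer proposes, the seller accepts any offer worth at least 0.89 times what the seller would get by proposing next round; and vice versa.
This gives x = 400 − 0.89y and y = 400 − 0.89x, where x and y are each side's share when it proposes.
Hence (1 − 0.89·0.89)x = 400(1 − 0.89), i.e. 0.2079·x = 44.
x ≈ 211.6402; the seller's share is 400 − x ≈ 188.3598.

211.64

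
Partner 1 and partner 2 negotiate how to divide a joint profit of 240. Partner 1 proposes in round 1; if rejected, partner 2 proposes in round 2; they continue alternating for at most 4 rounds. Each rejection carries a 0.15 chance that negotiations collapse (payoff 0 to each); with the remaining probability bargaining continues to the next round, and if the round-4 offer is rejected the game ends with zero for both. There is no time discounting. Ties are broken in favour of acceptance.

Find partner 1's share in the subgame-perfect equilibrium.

62.01

By backward induction:
Round 4 (partner 2 proposes): rejection yields 0 for partner 1; partner 2 offers 0 and keeps 240.
Round 3 (partner 1 proposes): rejecting gives partner 2 an expected 0.85 × 240 = 204; partner 1 offers that and keeps 36.
Round 2 (partner 2 proposes): rejecting gives partner 1 an expected 0.85 × 36 = 30.6, so partner 2 offers 30.6, keeping 209.4.
Round 1 (partner 1 proposes): rejecting gives partner 2 an expected 0.85 × 209.4 = 177.99; partner 1 offers that and keeps 62.01.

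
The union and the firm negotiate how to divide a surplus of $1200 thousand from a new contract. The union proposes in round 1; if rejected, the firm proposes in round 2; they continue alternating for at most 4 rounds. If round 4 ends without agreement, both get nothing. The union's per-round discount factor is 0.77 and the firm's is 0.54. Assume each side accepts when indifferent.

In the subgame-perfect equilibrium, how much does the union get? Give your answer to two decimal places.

Round 4 (the firm proposes): the union will accept anything ≥ 0, so the firm offers 0 and keeps 1200.
Round 3 (the union proposes): the firm can get 1200 next round, worth 0.54 × 1200 = 648 now. The union offers 648 and keeps 1200 − 648 = 552.
Round 2 (the firm proposes): the union can get 552 next round, worth 0.77 × 552 = 425.04 now. The firm offers 425.04 and keeps 1200 − 425.04 = 774.96.
Round 1 (the union proposes): the firm can get 774.96 next round, worth 0.54 × 774.96 = 418.4784 now. The union offers 418.4784 and keeps 1200 − 418.4784 = 781.5216.

781.52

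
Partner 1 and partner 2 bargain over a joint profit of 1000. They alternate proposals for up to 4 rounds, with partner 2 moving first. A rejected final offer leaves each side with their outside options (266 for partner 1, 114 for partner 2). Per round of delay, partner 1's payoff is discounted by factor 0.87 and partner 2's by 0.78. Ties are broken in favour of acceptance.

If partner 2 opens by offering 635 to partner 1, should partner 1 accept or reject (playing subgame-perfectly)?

Round 4 (partner 1 proposes): partner 2 gets 114 if talks fail, so partner 1 offers 114 and keeps 886.
Round 3 (partner 2 proposes): partner 1 can get 886 next round, worth 0.87 × 886 = 770.82 now, so partner 2 offers 770.82, keeping 229.18.
Round 2 (partner 1 proposes): partner 2 can get 229.18 next round, worth 0.78 × 229.18 = 178.7604 now. Partner 1 offers 178.7604 and keeps 1000 − 178.7604 = 821.2396.
So by rejecting in round 1, partner 1 gets 821.2396 next round, worth 0.87 × 821.2396 = 714.478452 now.
Offer 635 < 714.478452, so partner 1 rejects.

Reject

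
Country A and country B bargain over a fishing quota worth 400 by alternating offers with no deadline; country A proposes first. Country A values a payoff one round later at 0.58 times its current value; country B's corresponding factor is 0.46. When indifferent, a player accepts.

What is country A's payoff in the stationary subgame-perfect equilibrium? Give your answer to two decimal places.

Let x be country A's share when country A proposes and y be country B's share when country B proposes.
Country B accepts iff offered ≥ 0.46·y, so x = 400 − 0.46y. Symmetrically y = 400 − 0.58x.
Substituting: x = 400 − 0.46(400 − 0.58x), giving x(1 − 0.58·0.46) = 400(1 − 0.46).
So x = 400 × 0.54 / 0.7332 ≈ 294.5990, and country B receives 400 − x ≈ 105.4010.

294.60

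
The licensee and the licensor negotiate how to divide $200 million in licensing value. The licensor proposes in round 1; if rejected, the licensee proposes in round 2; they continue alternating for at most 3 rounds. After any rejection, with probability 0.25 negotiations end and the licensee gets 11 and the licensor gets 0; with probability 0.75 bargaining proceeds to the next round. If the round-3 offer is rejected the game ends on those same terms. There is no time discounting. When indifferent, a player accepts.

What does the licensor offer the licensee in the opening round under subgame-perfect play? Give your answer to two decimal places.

46.44

Round 3 (the licensor proposes): the licensee gets 11 if talks fail, so the licensor offers 11 and keeps 189.
Round 2 (the licensee proposes): rejecting gives the licensor an expected 0.75 × 189 = 141.75; the licensee offers that and keeps 58.25.
Round 1 (the licensor proposes): rejecting gives the licensee an expected 0.75 × 58.25 + 0.25 × 11 = 46.4375, so the licensor offers 46.4375, keeping 153.5625.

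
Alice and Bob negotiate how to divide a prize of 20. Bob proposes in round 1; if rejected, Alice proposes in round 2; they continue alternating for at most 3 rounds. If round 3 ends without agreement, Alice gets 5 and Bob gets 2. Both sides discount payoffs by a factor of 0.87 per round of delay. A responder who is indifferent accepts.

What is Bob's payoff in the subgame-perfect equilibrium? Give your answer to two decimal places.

13.95

Round 3 (Bob proposes): Alice gets 5 if talks fail, so Bob offers 5 and keeps 15.
Round 2 (Alice proposes): Bob can get 15 next round, worth 0.87 × 15 = 13.05 now; Alice offers that and keeps 6.95.
Round 1 (Bob proposes): Alice can get 6.95 next round, worth 0.87 × 6.95 = 6.0465 now, so Bob offers 6.0465, keeping 13.9535.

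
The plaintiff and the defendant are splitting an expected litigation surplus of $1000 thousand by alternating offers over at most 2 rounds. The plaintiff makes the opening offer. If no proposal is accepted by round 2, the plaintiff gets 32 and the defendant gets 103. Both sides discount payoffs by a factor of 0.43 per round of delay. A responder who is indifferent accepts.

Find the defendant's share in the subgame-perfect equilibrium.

416.24

Round 2 (the defendant proposes): the plaintiff gets 32 if talks fail, so the defendant offers 32 and keeps 968.
Round 1 (the plaintiff proposes): the defendant can get 968 next round, worth 0.43 × 968 = 416.24 now. The plaintiff offers 416.24 and keeps 1000 − 416.24 = 583.76.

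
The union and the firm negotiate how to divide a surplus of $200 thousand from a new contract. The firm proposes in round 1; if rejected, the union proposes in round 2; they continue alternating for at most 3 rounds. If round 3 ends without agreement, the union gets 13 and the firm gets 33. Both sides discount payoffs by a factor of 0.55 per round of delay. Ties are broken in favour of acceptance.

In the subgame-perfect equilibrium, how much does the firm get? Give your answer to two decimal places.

146.57

Round 3 (the firm proposes): the union gets 13 if talks fail, so the firm offers 13 and keeps 187.
Round 2 (the union proposes): the firm can get 187 next round, worth 0.55 × 187 = 102.85 now, so the union offers 102.85, keeping 97.15.
Round 1 (the firm proposes): the union can get 97.15 next round, worth 0.55 × 97.15 = 53.4325 now. The firm offers 53.4325 and keeps 200 − 53.4325 = 146.5675.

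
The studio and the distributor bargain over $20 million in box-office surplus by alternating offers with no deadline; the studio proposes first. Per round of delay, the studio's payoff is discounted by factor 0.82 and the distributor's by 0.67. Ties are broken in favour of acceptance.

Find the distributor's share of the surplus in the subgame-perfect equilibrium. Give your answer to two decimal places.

5.35

Let x be the studio's share when the studio proposes and y be the distributor's share when the distributor proposes.
The distributor accepts iff offered ≥ 0.67·y, so x = 20 − 0.67y. Symmetrically y = 20 − 0.82x.
Substituting: x = 20 − 0.67(20 − 0.82x), giving x(1 − 0.82·0.67) = 20(1 − 0.67).
So x = 20 × 0.33 / 0.4506 ≈ 14.6471, and the distributor receives 20 − x ≈ 5.3529.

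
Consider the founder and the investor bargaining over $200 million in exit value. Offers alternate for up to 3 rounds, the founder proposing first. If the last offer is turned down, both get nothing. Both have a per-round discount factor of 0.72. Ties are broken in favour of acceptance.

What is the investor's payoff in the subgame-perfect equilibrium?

40.32

Round 3 (the founder proposes): rejection yields 0 for the investor; the founder offers 0 and keeps 200.
Round 2 (the investor proposes): the founder can get 200 next round, worth 0.72 × 200 = 144 now; the investor offers that and keeps 56.
Round 1 (the founder proposes): the investor can get 56 next round, worth 0.72 × 56 = 40.32 now, so the founder offers 40.32, keeping 159.68.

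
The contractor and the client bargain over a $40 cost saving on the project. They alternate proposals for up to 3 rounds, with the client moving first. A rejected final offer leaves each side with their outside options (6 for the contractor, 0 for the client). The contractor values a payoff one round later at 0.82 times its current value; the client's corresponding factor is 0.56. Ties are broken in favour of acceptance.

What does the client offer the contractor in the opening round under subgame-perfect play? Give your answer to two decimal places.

17.19

Round 3 (the client proposes): the contractor gets 6 if talks fail, so the client offers 6 and keeps 34.
Round 2 (the contractor proposes): the client can get 34 next round, worth 0.56 × 34 = 19.04 now, so the contractor offers 19.04, keeping 20.96.
Round 1 (the client proposes): the contractor can get 20.96 next round, worth 0.82 × 20.96 = 17.1872 now, so the client offers 17.1872, keeping 22.8128.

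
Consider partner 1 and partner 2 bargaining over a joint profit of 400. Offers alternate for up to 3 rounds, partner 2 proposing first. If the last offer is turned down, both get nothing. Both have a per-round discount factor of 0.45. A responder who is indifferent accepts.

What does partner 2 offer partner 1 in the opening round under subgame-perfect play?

Solve by backward induction from round 3.
Round 3 (partner 2 proposes): rejection yields 0 for partner 1; partner 2 offers 0 and keeps 400.
Round 2 (partner 1 proposes): partner 2 can get 400 next round, worth 0.45 × 400 = 180 now; partner 1 offers that and keeps 220.
Round 1 (partner 2 proposes): partner 1 can get 220 next round, worth 0.45 × 220 = 99 now; partner 2 offers that and keeps 301.

99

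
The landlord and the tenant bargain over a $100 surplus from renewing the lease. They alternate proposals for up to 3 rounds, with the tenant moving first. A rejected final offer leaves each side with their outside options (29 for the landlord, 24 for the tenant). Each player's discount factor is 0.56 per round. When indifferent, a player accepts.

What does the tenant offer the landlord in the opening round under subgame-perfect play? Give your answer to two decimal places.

33.73

By backward induction:
Round 3 (the tenant proposes): the landlord gets 29 if talks fail, so the tenant offers 29 and keeps 71.
Round 2 (the landlord proposes): the tenant can get 71 next round, worth 0.56 × 71 = 39.76 now. The landlord offers 39.76 and keeps 100 − 39.76 = 60.24.
Round 1 (the tenant proposes): the landlord can get 60.24 next round, worth 0.56 × 60.24 = 33.7344 now, so the tenant offers 33.7344, keeping 66.2656.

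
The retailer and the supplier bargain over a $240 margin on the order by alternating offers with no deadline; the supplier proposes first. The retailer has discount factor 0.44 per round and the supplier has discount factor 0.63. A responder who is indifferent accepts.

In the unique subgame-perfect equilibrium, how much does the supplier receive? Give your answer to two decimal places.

185.94

When the supplier proposes, the retailer accepts any offer worth at least 0.44 times what the retailer would get by proposing next round; and vice versa.
This gives x = 240 − 0.44y and y = 240 − 0.63x, where x and y are each side's share when it proposes.
Hence (1 − 0.44·0.63)x = 240(1 − 0.44), i.e. 0.7228·x = 134.4.
x ≈ 185.9436; the retailer's share is 240 − x ≈ 54.0564.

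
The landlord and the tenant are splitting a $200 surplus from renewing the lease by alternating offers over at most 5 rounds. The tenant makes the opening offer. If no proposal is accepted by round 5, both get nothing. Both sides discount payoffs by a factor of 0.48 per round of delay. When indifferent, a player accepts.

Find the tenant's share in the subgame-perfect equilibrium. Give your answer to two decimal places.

Round 5 (the tenant proposes): the landlord will accept anything ≥ 0, so the tenant offers 0 and keeps 200.
Round 4 (the landlord proposes): the tenant can get 200 next round, worth 0.48 × 200 = 96 now; the landlord offers that and keeps 104.
Round 3 (the tenant proposes): the landlord can get 104 next round, worth 0.48 × 104 = 49.92 now, so the tenant offers 49.92, keeping 150.08.
Round 2 (the landlord proposes): the tenant can get 150.08 next round, worth 0.48 × 150.08 = 72.0384 now; the landlord offers that and keeps 127.9616.
Round 1 (the tenant proposes): the landlord can get 127.9616 next round, worth 0.48 × 127.9616 = 61.421568 now, so the tenant offers 61.421568, keeping 138.578432.

138.58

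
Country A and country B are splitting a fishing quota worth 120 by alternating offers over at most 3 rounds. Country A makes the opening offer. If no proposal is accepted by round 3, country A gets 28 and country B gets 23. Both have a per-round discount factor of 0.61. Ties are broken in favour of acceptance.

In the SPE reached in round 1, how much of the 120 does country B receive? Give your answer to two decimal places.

37.11

Round 3 (country A proposes): country B gets 23 if talks fail, so country A offers 23 and keeps 97.
Round 2 (country B proposes): country A can get 97 next round, worth 0.61 × 97 = 59.17 now; country B offers that and keeps 60.83.
Round 1 (country A proposes): country B can get 60.83 next round, worth 0.61 × 60.83 = 37.1063 now; country A offers that and keeps 82.8937.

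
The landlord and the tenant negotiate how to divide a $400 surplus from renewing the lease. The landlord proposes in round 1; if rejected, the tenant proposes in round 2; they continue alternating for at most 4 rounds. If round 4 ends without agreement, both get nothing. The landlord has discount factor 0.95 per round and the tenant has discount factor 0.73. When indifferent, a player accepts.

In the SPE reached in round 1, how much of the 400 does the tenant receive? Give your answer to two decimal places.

By backward induction:
Round 4 (the tenant proposes): rejection yields 0 for the landlord; the tenant offers 0 and keeps 400.
Round 3 (the landlord proposes): the tenant can get 400 next round, worth 0.73 × 400 = 292 now, so the landlord offers 292, keeping 108.
Round 2 (the tenant proposes): the landlord can get 108 next round, worth 0.95 × 108 = 102.6 now. The tenant offers 102.6 and keeps 400 − 102.6 = 297.4.
Round 1 (the landlord proposes): the tenant can get 297.4 next round, worth 0.73 × 297.4 = 217.102 now; the landlord offers that and keeps 182.898.

217.10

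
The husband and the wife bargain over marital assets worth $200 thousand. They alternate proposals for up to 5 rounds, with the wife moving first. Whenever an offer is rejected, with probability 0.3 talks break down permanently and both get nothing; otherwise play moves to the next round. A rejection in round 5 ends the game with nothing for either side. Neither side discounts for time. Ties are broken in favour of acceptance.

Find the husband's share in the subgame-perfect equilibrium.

Round 5 (the wife proposes): the husband will accept anything ≥ 0, so the wife offers 0 and keeps 200.
Round 4 (the husband proposes): rejecting gives the wife an expected 0.7 × 200 = 140. The husband offers 140 and keeps 200 − 140 = 60.
Round 3 (the wife proposes): rejecting gives the husband an expected 0.7 × 60 = 42, so the wife offers 42, keeping 158.
Round 2 (the husband proposes): rejecting gives the wife an expected 0.7 × 158 = 110.6. The husband offers 110.6 and keeps 200 − 110.6 = 89.4.
Round 1 (the wife proposes): rejecting gives the husband an expected 0.7 × 89.4 = 62.58. The wife offers 62.58 and keeps 200 − 62.58 = 137.42.

62.58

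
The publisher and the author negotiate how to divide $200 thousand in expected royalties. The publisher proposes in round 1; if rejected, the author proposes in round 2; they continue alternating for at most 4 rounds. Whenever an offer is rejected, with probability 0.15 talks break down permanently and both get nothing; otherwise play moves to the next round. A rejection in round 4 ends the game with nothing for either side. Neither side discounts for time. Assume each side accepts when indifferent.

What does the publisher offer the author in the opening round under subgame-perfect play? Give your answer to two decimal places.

148.33

By backward induction:
Round 4 (the author proposes): rejection yields 0 for the publisher; the author offers 0 and keeps 200.
Round 3 (the publisher proposes): rejecting gives the author an expected 0.85 × 200 = 170. The publisher offers 170 and keeps 200 − 170 = 30.
Round 2 (the author proposes): rejecting gives the publisher an expected 0.85 × 30 = 25.5. The author offers 25.5 and keeps 200 − 25.5 = 174.5.
Round 1 (the publisher proposes): rejecting gives the author an expected 0.85 × 174.5 = 148.325; the publisher offers that and keeps 51.675.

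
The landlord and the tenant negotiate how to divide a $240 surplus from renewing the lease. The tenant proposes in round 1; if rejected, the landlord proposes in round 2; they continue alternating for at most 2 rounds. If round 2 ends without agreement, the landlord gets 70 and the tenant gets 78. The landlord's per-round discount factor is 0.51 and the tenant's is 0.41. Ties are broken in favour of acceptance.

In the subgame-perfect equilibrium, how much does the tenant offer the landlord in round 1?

Round 2 (the landlord proposes): the tenant gets 78 if talks fail, so the landlord offers 78 and keeps 162.
Round 1 (the tenant proposes): the landlord can get 162 next round, worth 0.51 × 162 = 82.62 now, so the tenant offers 82.62, keeping 157.38.

82.62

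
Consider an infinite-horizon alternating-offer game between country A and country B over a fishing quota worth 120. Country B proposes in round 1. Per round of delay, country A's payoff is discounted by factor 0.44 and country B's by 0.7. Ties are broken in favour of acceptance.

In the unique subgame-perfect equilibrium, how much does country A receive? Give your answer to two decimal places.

When country B proposes, country A accepts any offer worth at least 0.44 times what country A would get by proposing next round; and vice versa.
This gives x = 120 − 0.44y and y = 120 − 0.7x, where x and y are each side's share when it proposes.
Hence (1 − 0.44·0.7)x = 120(1 − 0.44), i.e. 0.692·x = 67.2.
x ≈ 97.1098; country A's share is 120 − x ≈ 22.8902.

22.89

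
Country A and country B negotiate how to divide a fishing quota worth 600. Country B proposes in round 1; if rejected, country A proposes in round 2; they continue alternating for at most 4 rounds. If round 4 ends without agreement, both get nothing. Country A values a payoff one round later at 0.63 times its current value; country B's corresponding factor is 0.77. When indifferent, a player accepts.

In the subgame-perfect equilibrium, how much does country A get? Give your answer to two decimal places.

Work backward from the last round.
Round 4 (country A proposes): country B will accept anything ≥ 0, so country A offers 0 and keeps 600.
Round 3 (country B proposes): country A can get 600 next round, worth 0.63 × 600 = 378 now; country B offers that and keeps 222.
Round 2 (country A proposes): country B can get 222 next round, worth 0.77 × 222 = 170.94 now, so country A offers 170.94, keeping 429.06.
Round 1 (country B proposes): country A can get 429.06 next round, worth 0.63 × 429.06 = 270.3078 now; country B offers that and keeps 329.6922.

270.31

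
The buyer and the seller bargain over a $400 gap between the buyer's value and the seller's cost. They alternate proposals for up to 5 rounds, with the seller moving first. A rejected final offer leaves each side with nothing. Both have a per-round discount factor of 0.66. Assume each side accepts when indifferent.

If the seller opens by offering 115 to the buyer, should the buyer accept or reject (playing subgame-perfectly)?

Round 5 (the seller proposes): the buyer will accept anything ≥ 0, so the seller offers 0 and keeps 400.
Round 4 (the buyer proposes): the seller can get 400 next round, worth 0.66 × 400 = 264 now. The buyer offers 264 and keeps 400 − 264 = 136.
Round 3 (the seller proposes): the buyer can get 136 next round, worth 0.66 × 136 = 89.76 now. The seller offers 89.76 and keeps 400 − 89.76 = 310.24.
Round 2 (the buyer proposes): the seller can get 310.24 next round, worth 0.66 × 310.24 = 204.7584 now; the buyer offers that and keeps 195.2416.
So by rejecting in round 1, the buyer gets 195.2416 next round, worth 0.66 × 195.2416 = 128.859456 now.
Offer 115 < 128.859456, so the buyer rejects.

Reject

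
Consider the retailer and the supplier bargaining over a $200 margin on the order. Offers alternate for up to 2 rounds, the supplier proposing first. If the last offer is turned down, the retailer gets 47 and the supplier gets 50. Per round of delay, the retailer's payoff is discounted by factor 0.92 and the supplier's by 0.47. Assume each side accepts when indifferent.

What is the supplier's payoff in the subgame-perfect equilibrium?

62

Round 2 (the retailer proposes): the supplier gets 50 if talks fail, so the retailer offers 50 and keeps 150.
Round 1 (the supplier proposes): the retailer can get 150 next round, worth 0.92 × 150 = 138 now; the supplier offers that and keeps 62.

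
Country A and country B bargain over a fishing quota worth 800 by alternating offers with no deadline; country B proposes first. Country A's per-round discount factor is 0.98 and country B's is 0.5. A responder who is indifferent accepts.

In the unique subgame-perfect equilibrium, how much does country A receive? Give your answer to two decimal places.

768.63

When country B proposes, country A accepts any offer worth at least 0.98 times what country A would get by proposing next round; and vice versa.
This gives x = 800 − 0.98y and y = 800 − 0.5x, where x and y are each side's share when it proposes.
Hence (1 − 0.98·0.5)x = 800(1 − 0.98), i.e. 0.51·x = 16.
x ≈ 31.3725; country A's share is 800 − x ≈ 768.6275.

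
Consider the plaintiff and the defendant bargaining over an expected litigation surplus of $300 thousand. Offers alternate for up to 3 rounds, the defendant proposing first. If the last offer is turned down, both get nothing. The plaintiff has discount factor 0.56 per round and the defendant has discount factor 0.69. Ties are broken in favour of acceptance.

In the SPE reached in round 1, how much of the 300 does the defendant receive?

247.92

By backward induction:
Round 3 (the defendant proposes): rejection yields 0 for the plaintiff; the defendant offers 0 and keeps 300.
Round 2 (the plaintiff proposes): the defendant can get 300 next round, worth 0.69 × 300 = 207 now. The plaintiff offers 207 and keeps 300 − 207 = 93.
Round 1 (the defendant proposes): the plaintiff can get 93 next round, worth 0.56 × 93 = 52.08 now; the defendant offers that and keeps 247.92.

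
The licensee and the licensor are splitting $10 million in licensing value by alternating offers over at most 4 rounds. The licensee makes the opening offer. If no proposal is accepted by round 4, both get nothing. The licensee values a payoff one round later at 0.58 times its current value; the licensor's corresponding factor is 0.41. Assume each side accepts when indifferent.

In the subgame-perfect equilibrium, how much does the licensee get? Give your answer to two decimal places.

Round 4 (the licensor proposes): rejection yields 0 for the licensee; the licensor offers 0 and keeps 10.
Round 3 (the licensee proposes): the licensor can get 10 next round, worth 0.41 × 10 = 4.1 now; the licensee offers that and keeps 5.9.
Round 2 (the licensor proposes): the licensee can get 5.9 next round, worth 0.58 × 5.9 = 3.422 now; the licensor offers that and keeps 6.578.
Round 1 (the licensee proposes): the licensor can get 6.578 next round, worth 0.41 × 6.578 = 2.69698 now, so the licensee offers 2.69698, keeping 7.30302.

7.30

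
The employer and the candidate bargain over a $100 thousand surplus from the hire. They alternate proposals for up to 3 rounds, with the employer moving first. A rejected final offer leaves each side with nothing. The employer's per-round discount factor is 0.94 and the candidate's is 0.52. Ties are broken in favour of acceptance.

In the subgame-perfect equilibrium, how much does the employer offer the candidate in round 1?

Work backward from the last round.
Round 3 (the employer proposes): rejection yields 0 for the candidate; the employer offers 0 and keeps 100.
Round 2 (the candidate proposes): the employer can get 100 next round, worth 0.94 × 100 = 94 now; the candidate offers that and keeps 6.
Round 1 (the employer proposes): the candidate can get 6 next round, worth 0.52 × 6 = 3.12 now; the employer offers that and keeps 96.88.

3.12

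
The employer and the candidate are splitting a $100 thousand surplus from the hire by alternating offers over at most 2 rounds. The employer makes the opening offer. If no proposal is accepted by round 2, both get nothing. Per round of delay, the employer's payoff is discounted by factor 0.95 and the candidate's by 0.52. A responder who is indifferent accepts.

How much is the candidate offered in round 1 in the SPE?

Round 2 (the candidate proposes): the employer will accept anything ≥ 0, so the candidate offers 0 and keeps 100.
Round 1 (the employer proposes): the candidate can get 100 next round, worth 0.52 × 100 = 52 now, so the employer offers 52, keeping 48.

52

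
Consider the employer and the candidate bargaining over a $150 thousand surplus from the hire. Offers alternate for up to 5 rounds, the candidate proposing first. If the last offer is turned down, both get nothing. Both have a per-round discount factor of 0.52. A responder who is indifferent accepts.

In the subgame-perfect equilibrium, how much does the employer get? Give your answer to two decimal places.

Round 5 (the candidate proposes): the employer will accept anything ≥ 0, so the candidate offers 0 and keeps 150.
Round 4 (the employer proposes): the candidate can get 150 next round, worth 0.52 × 150 = 78 now; the employer offers that and keeps 72.
Round 3 (the candidate proposes): the employer can get 72 next round, worth 0.52 × 72 = 37.44 now. The candidate offers 37.44 and keeps 150 − 37.44 = 112.56.
Round 2 (the employer proposes): the candidate can get 112.56 next round, worth 0.52 × 112.56 = 58.5312 now. The employer offers 58.5312 and keeps 150 − 58.5312 = 91.4688.
Round 1 (the candidate proposes): the employer can get 91.4688 next round, worth 0.52 × 91.4688 = 47.563776 now, so the candidate offers 47.563776, keeping 102.436224.

47.56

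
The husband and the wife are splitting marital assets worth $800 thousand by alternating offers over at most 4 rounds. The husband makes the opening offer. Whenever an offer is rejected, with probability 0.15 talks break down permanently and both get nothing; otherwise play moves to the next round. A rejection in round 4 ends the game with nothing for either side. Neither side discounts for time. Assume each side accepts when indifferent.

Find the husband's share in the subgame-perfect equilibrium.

206.7

By backward induction:
Round 4 (the wife proposes): the husband will accept anything ≥ 0, so the wife offers 0 and keeps 800.
Round 3 (the husband proposes): rejecting gives the wife an expected 0.85 × 800 = 680. The husband offers 680 and keeps 800 − 680 = 120.
Round 2 (the wife proposes): rejecting gives the husband an expected 0.85 × 120 = 102; the wife offers that and keeps 698.
Round 1 (the husband proposes): rejecting gives the wife an expected 0.85 × 698 = 593.3, so the husband offers 593.3, keeping 206.7.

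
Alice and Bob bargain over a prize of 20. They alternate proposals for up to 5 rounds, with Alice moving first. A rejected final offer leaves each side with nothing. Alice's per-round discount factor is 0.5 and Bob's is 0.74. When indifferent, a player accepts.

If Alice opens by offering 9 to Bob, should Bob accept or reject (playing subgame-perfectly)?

Reject

Round 5 (Alice proposes): rejection yields 0 for Bob; Alice offers 0 and keeps 20.
Round 4 (Bob proposes): Alice can get 20 next round, worth 0.5 × 20 = 10 now; Bob offers that and keeps 10.
Round 3 (Alice proposes): Bob can get 10 next round, worth 0.74 × 10 = 7.4 now; Alice offers that and keeps 12.6.
Round 2 (Bob proposes): Alice can get 12.6 next round, worth 0.5 × 12.6 = 6.3 now; Bob offers that and keeps 13.7.
So by rejecting in round 1, Bob gets 13.7 next round, worth 0.74 × 13.7 = 10.138 now.
Offer 9 < 10.138, so Bob rejects.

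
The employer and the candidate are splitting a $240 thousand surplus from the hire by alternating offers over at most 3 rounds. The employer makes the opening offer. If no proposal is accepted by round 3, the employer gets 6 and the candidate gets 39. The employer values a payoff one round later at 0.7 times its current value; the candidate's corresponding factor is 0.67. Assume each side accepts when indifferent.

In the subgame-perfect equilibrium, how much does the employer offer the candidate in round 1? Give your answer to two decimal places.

66.53

Round 3 (the employer proposes): the candidate gets 39 if talks fail, so the employer offers 39 and keeps 201.
Round 2 (the candidate proposes): the employer can get 201 next round, worth 0.7 × 201 = 140.7 now. The candidate offers 140.7 and keeps 240 − 140.7 = 99.3.
Round 1 (the employer proposes): the candidate can get 99.3 next round, worth 0.67 × 99.3 = 66.531 now; the employer offers that and keeps 173.469.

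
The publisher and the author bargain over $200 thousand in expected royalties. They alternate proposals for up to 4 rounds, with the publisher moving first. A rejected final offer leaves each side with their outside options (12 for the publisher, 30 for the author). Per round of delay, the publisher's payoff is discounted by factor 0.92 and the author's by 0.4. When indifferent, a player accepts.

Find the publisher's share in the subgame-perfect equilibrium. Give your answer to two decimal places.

Round 4 (the author proposes): the publisher gets 12 if talks fail, so the author offers 12 and keeps 188.
Round 3 (the publisher proposes): the author can get 188 next round, worth 0.4 × 188 = 75.2 now, so the publisher offers 75.2, keeping 124.8.
Round 2 (the author proposes): the publisher can get 124.8 next round, worth 0.92 × 124.8 = 114.816 now, so the author offers 114.816, keeping 85.184.
Round 1 (the publisher proposes): the author can get 85.184 next round, worth 0.4 × 85.184 = 34.0736 now. The publisher offers 34.0736 and keeps 200 − 34.0736 = 165.9264.

165.93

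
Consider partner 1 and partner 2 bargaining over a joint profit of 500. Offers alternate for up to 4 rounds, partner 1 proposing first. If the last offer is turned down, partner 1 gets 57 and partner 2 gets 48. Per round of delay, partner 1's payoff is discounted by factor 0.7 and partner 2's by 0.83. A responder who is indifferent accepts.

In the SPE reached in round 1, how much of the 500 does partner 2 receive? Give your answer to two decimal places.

338.13

Round 4 (partner 2 proposes): partner 1 gets 57 if talks fail, so partner 2 offers 57 and keeps 443.
Round 3 (partner 1 proposes): partner 2 can get 443 next round, worth 0.83 × 443 = 367.69 now, so partner 1 offers 367.69, keeping 132.31.
Round 2 (partner 2 proposes): partner 1 can get 132.31 next round, worth 0.7 × 132.31 = 92.617 now. Partner 2 offers 92.617 and keeps 500 − 92.617 = 407.383.
Round 1 (partner 1 proposes): partner 2 can get 407.383 next round, worth 0.83 × 407.383 = 338.12789 now. Partner 1 offers 338.12789 and keeps 500 − 338.12789 = 161.87211.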